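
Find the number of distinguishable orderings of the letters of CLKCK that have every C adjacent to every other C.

12

Treat the 2 copies of C as a single block. The multiset to arrange is then {CC, K, K, L}, 4 items in all.
That gives (4)!/(2!) = 12 arrangements.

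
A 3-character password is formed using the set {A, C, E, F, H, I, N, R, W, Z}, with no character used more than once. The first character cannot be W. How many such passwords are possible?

648

The first character has 10−1 = 9 choices (anything except W).
The remaining 2 characters are filled from the other 9 symbols without repetition: 9 × 8 = 72.
Total: 9 × 72 = 648.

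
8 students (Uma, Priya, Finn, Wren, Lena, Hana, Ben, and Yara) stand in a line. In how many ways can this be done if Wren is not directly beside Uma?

There are 8! = 40320 arrangements in all. If Wren and Uma are adjacent, merging them into one block gives 2·(7)! = 10080 arrangements.
So 40320 − 10080 = 30240 arrangements keep them apart.

30240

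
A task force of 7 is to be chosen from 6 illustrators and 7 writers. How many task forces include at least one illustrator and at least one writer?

1715

Total 7-person selections from all 13: C(13,7) = 1716.
Subtract selections that omit an entire group: no illustrators → C(7,7) = 1; no writers → C(6,7) = 0.
Both groups omitted at once is impossible, so 1716 − 1 = 1715.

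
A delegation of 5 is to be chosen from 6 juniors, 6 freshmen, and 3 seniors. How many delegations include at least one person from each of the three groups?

Total 5-person selections from all 15: C(15,5) = 3003.
Selections missing a whole group: no juniors → C(9,5) = 126; no freshmen → C(9,5) = 126; no seniors → C(12,5) = 792.
Add back selections omitting two groups (i.e. drawn from a single group): C(6,5) + C(6,5) + C(3,5) = 12.
By inclusion–exclusion: 3003 − 1044 + 12 = 1971.

1971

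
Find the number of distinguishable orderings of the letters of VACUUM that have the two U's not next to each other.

There are 6!/(2!) = 360 arrangements of VACUUM in total.
If the two U's are adjacent, glue them into one block, leaving 5 items to arrange: (5)! = 120 ways.
Hence 360 − 120 = 240.

240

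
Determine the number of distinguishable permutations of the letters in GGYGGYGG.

28

GGYGGYGG has 8 letters with G appearing 6 times and Y appearing twice.
So there are 8! / (6!·2!) = 28 distinguishable arrangements.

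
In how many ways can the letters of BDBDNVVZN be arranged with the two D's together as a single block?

Treat the 2 copies of D as a single block. The multiset to arrange is then {DD, B, B, N, N, V, V, Z}, 8 items in all.
That gives (8)!/(2!·2!·2!) = 5040 arrangements.

5040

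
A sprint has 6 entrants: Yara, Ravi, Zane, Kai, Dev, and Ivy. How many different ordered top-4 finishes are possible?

This is an ordered selection of 4 from 6: P(6,4).
That gives 6 × 5 × 4 × 3 = 360.

360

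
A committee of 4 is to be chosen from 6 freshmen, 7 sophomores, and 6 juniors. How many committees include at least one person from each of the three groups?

Total 4-person selections from all 19: C(19,4) = 3876.
Subtract selections that omit an entire group: no freshmen → C(13,4) = 715; no sophomores → C(12,4) = 495; no juniors → C(13,4) = 715.
Add back selections omitting two groups (i.e. drawn from a single group): C(6,4) + C(7,4) + C(6,4) = 65.
By inclusion–exclusion: 3876 − 1925 + 65 = 2016.

2016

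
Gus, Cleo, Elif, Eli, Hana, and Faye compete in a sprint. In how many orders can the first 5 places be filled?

720

There are 6 choices for 1st place, 5 for 2nd, and so on down to 2 for position 5.
That gives 6 × 5 × 4 × 3 × 2 = 720.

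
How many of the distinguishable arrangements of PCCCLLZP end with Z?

With the last slot taken by Z, it remains to arrange the other 7 letters (PCCCLLP).
Those 7 letters have C appearing 3 times, L appearing twice, and P appearing twice, giving (7)!/(3!·2!·2!) = 210.

210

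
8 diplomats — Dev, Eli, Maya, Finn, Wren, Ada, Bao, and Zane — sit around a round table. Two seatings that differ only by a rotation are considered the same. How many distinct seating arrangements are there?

5040

Fix one person's seat to break rotational symmetry; the remaining 7 people can be arranged in (7)! = 5040 ways.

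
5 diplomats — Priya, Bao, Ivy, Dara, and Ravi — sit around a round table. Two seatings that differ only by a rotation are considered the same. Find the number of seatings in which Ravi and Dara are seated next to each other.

Treat {Ravi, Dara} as one unit (2 internal orders) and seat the resulting 4 units around the table: (3)! circular arrangements.
So 2 × (3)! = 2 × 6 = 12.

12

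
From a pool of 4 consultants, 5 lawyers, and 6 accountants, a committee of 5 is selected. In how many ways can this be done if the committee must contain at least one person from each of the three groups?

With no constraint there are C(15,5) = 3003 possible selections.
Subtract selections that omit an entire group: no consultants → C(11,5) = 462; no lawyers → C(10,5) = 252; no accountants → C(9,5) = 126.
Add back selections omitting two groups (i.e. drawn from a single group): C(4,5) + C(5,5) + C(6,5) = 7.
By inclusion–exclusion: 3003 − 840 + 7 = 2170.

2170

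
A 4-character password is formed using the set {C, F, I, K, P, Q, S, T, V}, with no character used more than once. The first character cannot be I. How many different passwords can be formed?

2688

The first character has 9−1 = 8 choices (anything except I).
The remaining 3 characters are filled from the other 8 symbols without repetition: 8 × 7 × 6 = 336.
Total: 8 × 336 = 2688.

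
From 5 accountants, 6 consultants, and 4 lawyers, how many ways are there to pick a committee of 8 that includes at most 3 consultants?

4005

Split by how many consultants are chosen (0 through 3).
Sum: C(6,0)·C(9,8) + C(6,1)·C(9,7) + C(6,2)·C(9,6) + C(6,3)·C(9,5) = 9 + 216 + 1260 + 2520 = 4005.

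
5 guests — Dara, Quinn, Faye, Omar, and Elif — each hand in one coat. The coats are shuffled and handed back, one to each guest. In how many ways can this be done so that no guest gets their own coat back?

Let Aᵢ be the assignments in which guest i gets their own coat. We want the size of the complement of A₁∪…∪A_5.
By inclusion–exclusion this is Σ_{j=0}^{5} (−1)^j C(5,j)·(5−j)!.
Computing: 120 − 120 + 60 − 20 + 5 − 1 = 44.

44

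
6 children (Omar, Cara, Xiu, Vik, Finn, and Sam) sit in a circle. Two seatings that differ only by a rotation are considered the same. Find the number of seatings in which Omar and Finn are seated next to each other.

48

Glue Omar and Finn into a block (2 internal orders). Seating 5 units around a circle gives (4)! arrangements.
So 2 × (4)! = 2 × 24 = 48.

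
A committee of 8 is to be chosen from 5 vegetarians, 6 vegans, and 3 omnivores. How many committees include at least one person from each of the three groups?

2828

Total 8-person selections from all 14: C(14,8) = 3003.
Selections missing a whole group: no vegetarians → C(9,8) = 9; no vegans → C(8,8) = 1; no omnivores → C(11,8) = 165.
Add back selections omitting two groups (i.e. drawn from a single group): C(5,8) + C(6,8) + C(3,8) = 0.
By inclusion–exclusion: 3003 − 175 + 0 = 2828.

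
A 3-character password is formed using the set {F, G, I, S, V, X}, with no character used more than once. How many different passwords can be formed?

With no repetition, fill the 3 characters in order: 6 choices, then 5, down to 4.
6 × 5 × 4 = 120.

120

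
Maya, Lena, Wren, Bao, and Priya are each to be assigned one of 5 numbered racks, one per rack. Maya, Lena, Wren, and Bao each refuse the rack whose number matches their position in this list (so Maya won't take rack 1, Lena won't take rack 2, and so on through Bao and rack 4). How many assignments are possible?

53

Let Aᵢ (for 1 ≤ i ≤ 4) be the placements that put person i in their forbidden rack. Any j of these fix j positions, leaving (5−j)! ways to fill the rest, and there are C(4,j) ways to pick which j.
By inclusion–exclusion, the number of valid placements is Σ_{j=0}^{4} (−1)^j C(4,j)·(5−j)!.
Computing: 120 − 96 + 36 − 8 + 1 = 53.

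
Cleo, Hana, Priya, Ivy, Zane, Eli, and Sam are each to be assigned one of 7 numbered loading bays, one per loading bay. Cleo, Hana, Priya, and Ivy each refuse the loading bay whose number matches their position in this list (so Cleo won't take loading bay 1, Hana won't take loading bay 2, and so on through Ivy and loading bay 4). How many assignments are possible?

Let Aᵢ (for 1 ≤ i ≤ 4) be the placements that put person i in their forbidden loading bay. Any j of these fix j positions, leaving (7−j)! ways to fill the rest, and there are C(4,j) ways to pick which j.
By inclusion–exclusion, the number of valid placements is Σ_{j=0}^{4} (−1)^j C(4,j)·(7−j)!.
Computing: 5040 − 2880 + 720 − 96 + 6 = 2790.

2790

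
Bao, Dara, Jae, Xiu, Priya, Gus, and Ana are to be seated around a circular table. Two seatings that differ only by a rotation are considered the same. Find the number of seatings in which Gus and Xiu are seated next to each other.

240

Treat {Gus, Xiu} as one unit (2 internal orders) and seat the resulting 6 units around the table: (5)! circular arrangements.
So 2 × (5)! = 2 × 120 = 240.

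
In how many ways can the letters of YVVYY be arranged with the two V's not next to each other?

6

There are 5!/(3!·2!) = 10 arrangements of YVVYY in total.
If the two V's are adjacent, glue them into one block, leaving 4 items to arrange: (4)!/(3!) = 4 ways.
Subtracting, 10 − 4 = 6 arrangements keep the V's apart.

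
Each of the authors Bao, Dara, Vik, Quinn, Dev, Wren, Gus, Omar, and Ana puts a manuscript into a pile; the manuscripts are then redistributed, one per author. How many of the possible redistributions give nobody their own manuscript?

This is the derangement count D_9: permutations of 9 items with no fixed point.
By inclusion–exclusion this is Σ_{j=0}^{9} (−1)^j C(9,j)·(9−j)!.
Computing: 362880 − 362880 + 181440 − 60480 + 15120 − 3024 + 504 − 72 + 9 − 1 = 133496.

133496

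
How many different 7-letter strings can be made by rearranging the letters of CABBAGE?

The 7 letters of CABBAGE have repeats: A appearing twice and B appearing twice.
Dividing 7! = 5040 by 2!·2! = 4 for the repeated letters gives 1260.

1260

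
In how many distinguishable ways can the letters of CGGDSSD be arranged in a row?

Letter multiplicities in CGGDSSD: C×1, D×2, G×2, S×2.
Dividing 7! = 5040 by 2!·2!·2! = 8 for the repeated letters gives 630.

630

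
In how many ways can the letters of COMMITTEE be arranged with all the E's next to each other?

Treat the 2 copies of E as a single block. The multiset to arrange is then {EE, C, I, M, M, O, T, T}, 8 items in all.
That gives (8)!/(2!·2!) = 10080 arrangements.

10080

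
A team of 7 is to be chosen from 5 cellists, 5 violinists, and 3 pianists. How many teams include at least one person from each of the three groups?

1580

Total 7-person selections from all 13: C(13,7) = 1716.
Selections missing a whole group: no cellists → C(8,7) = 8; no violinists → C(8,7) = 8; no pianists → C(10,7) = 120.
Add back selections omitting two groups (i.e. drawn from a single group): C(5,7) + C(5,7) + C(3,7) = 0.
By inclusion–exclusion: 1716 − 136 + 0 = 1580.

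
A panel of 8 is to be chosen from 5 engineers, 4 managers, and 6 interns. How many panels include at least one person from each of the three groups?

Total 8-person selections from all 15: C(15,8) = 6435.
Subtract selections that omit an entire group: no engineers → C(10,8) = 45; no managers → C(11,8) = 165; no interns → C(9,8) = 9.
Add back selections omitting two groups (i.e. drawn from a single group): C(5,8) + C(4,8) + C(6,8) = 0.
By inclusion–exclusion: 6435 − 219 + 0 = 6216.

6216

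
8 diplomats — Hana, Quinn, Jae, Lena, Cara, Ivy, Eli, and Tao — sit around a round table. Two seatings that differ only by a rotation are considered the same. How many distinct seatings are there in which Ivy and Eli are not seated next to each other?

All circular seatings of 8 people number (7)! = 5040.
Seatings with Ivy beside Eli: treat them as a block with 2 internal orders, giving 2 × (6)! = 1440.
Subtracting, 5040 − 1440 = 3600.

3600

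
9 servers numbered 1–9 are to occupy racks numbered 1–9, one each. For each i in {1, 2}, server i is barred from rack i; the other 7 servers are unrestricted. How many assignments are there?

287280

Let Aᵢ (for i ∈ {1, 2}) be the placements that put server i in its forbidden rack. Any j of these fix j positions, leaving (9−j)! ways to fill the rest, and there are C(2,j) ways to pick which j.
By inclusion–exclusion, the number of valid placements is Σ_{j=0}^{2} (−1)^j C(2,j)·(9−j)!.
Computing: 362880 − 80640 + 5040 = 287280.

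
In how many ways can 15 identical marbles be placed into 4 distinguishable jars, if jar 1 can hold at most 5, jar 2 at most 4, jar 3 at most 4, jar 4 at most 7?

Ignoring the caps, the number of non-negative solutions to x_1+…+x_4 = 15 is C(18,3) = 816.
Subtract solutions that violate a single cap (substitute x_i' = x_i − (cap_i+1)): x_1 ≥ 6 gives C(12,3) = 220; x_2 ≥ 5 gives C(13,3) = 286; x_3 ≥ 5 gives C(13,3) = 286; x_4 ≥ 8 gives C(10,3) = 120. Together 912.
Add back pairs where two caps are both exceeded: 35 + 35 + 4 + 56 + 10 + 10 = 150.
By inclusion–exclusion the count is 816 − 912 + 150 = 54.

54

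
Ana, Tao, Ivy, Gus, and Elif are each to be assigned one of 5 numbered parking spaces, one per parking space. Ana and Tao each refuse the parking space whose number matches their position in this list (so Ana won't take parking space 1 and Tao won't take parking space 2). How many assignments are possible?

78

Let Aᵢ (for i ∈ {1, 2}) be the placements that put person i in their forbidden parking space. Any j of these fix j positions, leaving (5−j)! ways to fill the rest, and there are C(2,j) ways to pick which j.
By inclusion–exclusion, the number of valid placements is Σ_{j=0}^{2} (−1)^j C(2,j)·(5−j)!.
Computing: 120 − 48 + 6 = 78.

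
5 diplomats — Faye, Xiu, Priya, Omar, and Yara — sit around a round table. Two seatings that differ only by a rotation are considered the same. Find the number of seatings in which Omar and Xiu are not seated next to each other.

12

All circular seatings of 5 people number (4)! = 24.
Those with Omar next to Xiu: fuse the pair into one unit and seat 4 units around a circle — 2·(3)! = 12.
Subtracting, 24 − 12 = 12.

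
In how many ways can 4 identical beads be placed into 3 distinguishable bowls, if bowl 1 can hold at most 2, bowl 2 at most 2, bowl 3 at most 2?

6

Ignoring the caps, the number of non-negative solutions to x_1+…+x_3 = 4 is C(6,2) = 15.
Subtract solutions that violate a single cap (substitute x_i' = x_i − (cap_i+1)): x_1 ≥ 3 gives C(3,2) = 3; x_2 ≥ 3 gives C(3,2) = 3; x_3 ≥ 3 gives C(3,2) = 3. Together 9.
No two caps can be exceeded simultaneously, so the pair terms are all 0.
By inclusion–exclusion the count is 15 − 9 + 0 = 6.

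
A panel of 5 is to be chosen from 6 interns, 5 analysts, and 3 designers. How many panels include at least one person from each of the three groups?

1365

Total 5-person selections from all 14: C(14,5) = 2002.
Selections missing a whole group: no interns → C(8,5) = 56; no analysts → C(9,5) = 126; no designers → C(11,5) = 462.
Add back selections omitting two groups (i.e. drawn from a single group): C(6,5) + C(5,5) + C(3,5) = 7.
By inclusion–exclusion: 2002 − 644 + 7 = 1365.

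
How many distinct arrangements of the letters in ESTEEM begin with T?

Fix T in the first position and arrange the remaining 5 letters.
Those 5 letters have E appearing 3 times, giving (5)!/(3!) = 20.

20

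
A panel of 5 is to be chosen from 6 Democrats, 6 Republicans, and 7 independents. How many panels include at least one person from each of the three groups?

8295

Total 5-person selections from all 19: C(19,5) = 11628.
Selections missing a whole group: no Democrats → C(13,5) = 1287; no Republicans → C(13,5) = 1287; no independents → C(12,5) = 792.
Add back selections omitting two groups (i.e. drawn from a single group): C(6,5) + C(6,5) + C(7,5) = 33.
By inclusion–exclusion: 11628 − 3366 + 33 = 8295.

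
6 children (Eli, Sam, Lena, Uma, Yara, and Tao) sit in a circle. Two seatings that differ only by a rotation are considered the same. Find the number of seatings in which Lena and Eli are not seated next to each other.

Without the restriction there are (5)! = 120 seatings.
Those with Lena next to Eli: fuse the pair into one unit and seat 5 units around a circle — 2·(4)! = 48.
Subtracting, 120 − 48 = 72.

72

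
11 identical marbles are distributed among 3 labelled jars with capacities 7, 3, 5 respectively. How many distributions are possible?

14

Without the upper bounds there are C(13,2) = 78 ways to split 11 among 3 jars.
Subtract solutions that violate a single cap (substitute x_i' = x_i − (cap_i+1)): x_1 ≥ 8 gives C(5,2) = 10; x_2 ≥ 4 gives C(9,2) = 36; x_3 ≥ 6 gives C(7,2) = 21. Together 67.
Add back pairs where two caps are both exceeded: 0 + 0 + 3 = 3.
By inclusion–exclusion the count is 78 − 67 + 3 = 14.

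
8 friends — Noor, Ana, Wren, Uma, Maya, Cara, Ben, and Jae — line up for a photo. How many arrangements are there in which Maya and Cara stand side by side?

Place the 6 others and the Maya-Cara pair as 7 objects in a line; the pair has 2 internal arrangements.
So the count is 2·(7)! = 10080.

10080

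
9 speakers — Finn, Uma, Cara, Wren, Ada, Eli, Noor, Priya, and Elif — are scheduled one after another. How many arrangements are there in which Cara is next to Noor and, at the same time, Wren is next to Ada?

Treat {Cara,Noor} as one block (2 orders) and {Wren,Ada} as another (2 orders).
That leaves 7 units to arrange: 2 × 2 × 7! = 4 × 5040 = 20160.

20160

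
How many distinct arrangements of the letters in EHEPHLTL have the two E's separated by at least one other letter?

3780

There are 8!/(2!·2!·2!) = 5040 arrangements of EHEPHLTL in total.
Arrangements with the E's together: treat EE as one letter, giving (7)!/(2!·2!) = 1260.
Hence 5040 − 1260 = 3780.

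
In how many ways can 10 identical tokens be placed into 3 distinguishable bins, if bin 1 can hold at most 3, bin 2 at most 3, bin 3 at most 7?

10

By stars and bars, unrestricted non-negative solutions to x_1+…+x_3 = 10 number C(10+2,2) = 66.
Subtract solutions that violate a single cap (substitute x_i' = x_i − (cap_i+1)): x_1 ≥ 4 gives C(8,2) = 28; x_2 ≥ 4 gives C(8,2) = 28; x_3 ≥ 8 gives C(4,2) = 6. Together 62.
Add back pairs where two caps are both exceeded: 6 + 0 + 0 = 6.
By inclusion–exclusion the count is 66 − 62 + 6 = 10.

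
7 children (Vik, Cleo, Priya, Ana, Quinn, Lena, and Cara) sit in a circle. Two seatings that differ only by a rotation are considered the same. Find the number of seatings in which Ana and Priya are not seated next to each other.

Without the restriction there are (6)! = 720 seatings.
Seatings with Ana beside Priya: treat them as a block with 2 internal orders, giving 2 × (5)! = 240.
Subtracting, 720 − 240 = 480.

480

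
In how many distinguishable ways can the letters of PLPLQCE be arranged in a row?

1260

The 7 letters of PLPLQCE have repeats: L appearing twice and P appearing twice.
Dividing 7! = 5040 by 2!·2! = 4 for the repeated letters gives 1260.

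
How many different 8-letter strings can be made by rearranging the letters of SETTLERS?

5040

SETTLERS has 8 letters with E appearing twice, S appearing twice, and T appearing twice.
Dividing 8! = 40320 by 2!·2!·2! = 8 for the repeated letters gives 5040.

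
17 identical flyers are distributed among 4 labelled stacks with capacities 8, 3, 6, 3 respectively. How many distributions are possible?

20

Ignoring the caps, the number of non-negative solutions to x_1+…+x_4 = 17 is C(20,3) = 1140.
Subtract solutions that violate a single cap (substitute x_i' = x_i − (cap_i+1)): x_1 ≥ 9 gives C(11,3) = 165; x_2 ≥ 4 gives C(16,3) = 560; x_3 ≥ 7 gives C(13,3) = 286; x_4 ≥ 4 gives C(16,3) = 560. Together 1571.
Add back pairs where two caps are both exceeded: 35 + 4 + 35 + 84 + 220 + 84 = 462.
Subtract triples: 0 + 1 + 0 + 10 = 11.
By inclusion–exclusion the count is 1140 − 1571 + 462 − 11 = 20.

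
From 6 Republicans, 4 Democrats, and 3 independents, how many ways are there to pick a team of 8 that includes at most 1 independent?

Split by how many independents are chosen (0 through 1).
Sum: C(3,0)·C(10,8) + C(3,1)·C(10,7) = 45 + 360 = 405.

405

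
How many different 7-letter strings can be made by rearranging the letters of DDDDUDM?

42

Letter multiplicities in DDDDUDM: D×5, M×1, U×1.
The number of distinct arrangements is 7!/(5!) = 5040/120 = 42.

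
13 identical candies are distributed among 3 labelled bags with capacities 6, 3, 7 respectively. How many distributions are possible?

10

Without the upper bounds there are C(15,2) = 105 ways to split 13 among 3 bags.
Subtract solutions that violate a single cap (substitute x_i' = x_i − (cap_i+1)): x_1 ≥ 7 gives C(8,2) = 28; x_2 ≥ 4 gives C(11,2) = 55; x_3 ≥ 8 gives C(7,2) = 21. Together 104.
Add back pairs where two caps are both exceeded: 6 + 0 + 3 = 9.
By inclusion–exclusion the count is 105 − 104 + 9 = 10.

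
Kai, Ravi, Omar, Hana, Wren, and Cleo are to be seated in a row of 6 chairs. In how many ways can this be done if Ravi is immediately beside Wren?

Place the 4 others and the Ravi-Wren pair as 5 objects in a line; the pair has 2 internal arrangements.
That gives 2 × 5! = 2 × 120 = 240.

240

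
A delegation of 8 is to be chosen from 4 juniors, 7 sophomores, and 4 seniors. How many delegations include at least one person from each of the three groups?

Total 8-person selections from all 15: C(15,8) = 6435.
Subtract selections that omit an entire group: no juniors → C(11,8) = 165; no sophomores → C(8,8) = 1; no seniors → C(11,8) = 165.
Add back selections omitting two groups (i.e. drawn from a single group): C(4,8) + C(7,8) + C(4,8) = 0.
By inclusion–exclusion: 6435 − 331 + 0 = 6104.

6104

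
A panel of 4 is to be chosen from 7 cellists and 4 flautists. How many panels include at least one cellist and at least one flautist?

Total 4-person selections from all 11: C(11,4) = 330.
Subtract selections that omit an entire group: no cellists → C(4,4) = 1; no flautists → C(7,4) = 35.
Both groups omitted at once is impossible, so 330 − 36 = 294.

294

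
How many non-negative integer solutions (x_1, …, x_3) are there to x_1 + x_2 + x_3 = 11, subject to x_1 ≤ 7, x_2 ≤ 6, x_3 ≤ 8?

47

Without the upper bounds there are C(13,2) = 78 ways to split 11 among 3 variables.
Subtract solutions that violate a single cap (substitute x_i' = x_i − (cap_i+1)): x_1 ≥ 8 gives C(5,2) = 10; x_2 ≥ 7 gives C(6,2) = 15; x_3 ≥ 9 gives C(4,2) = 6. Together 31.
No two caps can be exceeded simultaneously, so the pair terms are all 0.
By inclusion–exclusion the count is 78 − 31 + 0 = 47.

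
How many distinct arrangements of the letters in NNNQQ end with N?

Fix N in the last position and arrange the remaining 4 letters.
Those 4 letters have N appearing twice and Q appearing twice, giving (4)!/(2!·2!) = 6.

6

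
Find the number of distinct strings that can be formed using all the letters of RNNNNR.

15

Letter multiplicities in RNNNNR: N×4, R×2.
So there are 6! / (4!·2!) = 15 distinguishable arrangements.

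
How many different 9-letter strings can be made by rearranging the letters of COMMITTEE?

COMMITTEE has 9 letters with E appearing twice, M appearing twice, and T appearing twice.
The number of distinct arrangements is 9!/(2!·2!·2!) = 362880/8 = 45360.

45360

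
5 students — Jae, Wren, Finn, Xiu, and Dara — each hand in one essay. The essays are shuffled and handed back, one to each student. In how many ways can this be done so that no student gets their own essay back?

44

Count assignments avoiding every fixed point. For any j of the 5 students fixed to their own essay, the other 5−j can be arranged in (5−j)! ways.
By inclusion–exclusion this is Σ_{j=0}^{5} (−1)^j C(5,j)·(5−j)!.
Computing: 120 − 120 + 60 − 20 + 5 − 1 = 44.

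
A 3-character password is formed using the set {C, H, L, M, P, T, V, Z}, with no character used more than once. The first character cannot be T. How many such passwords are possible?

294

The first character has 8−1 = 7 choices (anything except T).
The remaining 2 characters are filled from the other 7 symbols without repetition: 7 × 6 = 42.
Total: 7 × 42 = 294.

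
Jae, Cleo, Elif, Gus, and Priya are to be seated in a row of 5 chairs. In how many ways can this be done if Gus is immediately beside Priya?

Place the 3 others and the Gus-Priya pair as 4 objects in a line; the pair has 2 internal arrangements.
That gives 2 × 4! = 2 × 24 = 48.

48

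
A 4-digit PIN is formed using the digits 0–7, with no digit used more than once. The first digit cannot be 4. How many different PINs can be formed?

1470

The first digit has 8−1 = 7 choices (anything except 4).
The remaining 3 digits are filled from the other 7 symbols without repetition: 7 × 6 × 5 = 210.
Total: 7 × 210 = 1470.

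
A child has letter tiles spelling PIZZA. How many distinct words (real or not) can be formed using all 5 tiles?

60

PIZZA has 5 letters with Z appearing twice.
The number of distinct arrangements is 5!/(2!) = 120/2 = 60.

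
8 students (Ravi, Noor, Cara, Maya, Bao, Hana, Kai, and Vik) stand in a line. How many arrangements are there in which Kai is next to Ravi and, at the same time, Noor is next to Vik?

2880

Treat {Kai,Ravi} as one block (2 orders) and {Noor,Vik} as another (2 orders).
That leaves 6 units to arrange: 2 × 2 × 6! = 4 × 720 = 2880.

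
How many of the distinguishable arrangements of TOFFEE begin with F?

With the first slot taken by F, it remains to arrange the other 5 letters (TOFEE).
Those 5 letters have E appearing twice, giving (5)!/(2!) = 60.

60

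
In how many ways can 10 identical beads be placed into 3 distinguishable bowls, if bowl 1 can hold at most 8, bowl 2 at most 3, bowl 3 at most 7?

Without the upper bounds there are C(12,2) = 66 ways to split 10 among 3 bowls.
Subtract solutions that violate a single cap (substitute x_i' = x_i − (cap_i+1)): x_1 ≥ 9 gives C(3,2) = 3; x_2 ≥ 4 gives C(8,2) = 28; x_3 ≥ 8 gives C(4,2) = 6. Together 37.
No two caps can be exceeded simultaneously, so the pair terms are all 0.
By inclusion–exclusion the count is 66 − 37 + 0 = 29.

29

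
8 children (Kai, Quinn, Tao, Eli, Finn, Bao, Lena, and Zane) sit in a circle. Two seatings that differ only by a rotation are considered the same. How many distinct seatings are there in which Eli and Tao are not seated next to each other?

3600

All circular seatings of 8 people number (7)! = 5040.
Seatings with Eli beside Tao: treat them as a block with 2 internal orders, giving 2 × (6)! = 1440.
Subtracting, 5040 − 1440 = 3600.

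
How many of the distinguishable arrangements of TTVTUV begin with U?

Fix U in the first position and arrange the remaining 5 letters.
Those 5 letters have T appearing 3 times and V appearing twice, giving (5)!/(3!·2!) = 10.

10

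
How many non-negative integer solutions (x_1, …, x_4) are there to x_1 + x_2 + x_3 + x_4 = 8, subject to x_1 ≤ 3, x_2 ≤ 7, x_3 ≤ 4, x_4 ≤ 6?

Without the upper bounds there are C(11,3) = 165 ways to split 8 among 4 variables.
Subtract solutions that violate a single cap (substitute x_i' = x_i − (cap_i+1)): x_1 ≥ 4 gives C(7,3) = 35; x_2 ≥ 8 gives C(3,3) = 1; x_3 ≥ 5 gives C(6,3) = 20; x_4 ≥ 7 gives C(4,3) = 4. Together 60.
No two caps can be exceeded simultaneously, so the pair terms are all 0.
By inclusion–exclusion the count is 165 − 60 + 0 = 105.

105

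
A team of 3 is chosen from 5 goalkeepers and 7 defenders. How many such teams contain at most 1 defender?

Split by how many defenders are chosen (0 through 1).
Sum: C(7,0)·C(5,3) + C(7,1)·C(5,2) = 10 + 70 = 80.

80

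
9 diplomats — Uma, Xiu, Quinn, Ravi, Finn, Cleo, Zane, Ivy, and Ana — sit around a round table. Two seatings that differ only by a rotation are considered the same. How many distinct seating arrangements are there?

40320

Seat Uma anywhere (absorbing the rotational symmetry), then permute the other 8: (8)! = 40320.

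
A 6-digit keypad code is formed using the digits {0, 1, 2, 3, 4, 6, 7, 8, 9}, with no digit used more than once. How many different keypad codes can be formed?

Choose and order 6 of the 9 symbols: the first digit has 9 options, the next 8, and so on down to 4.
9 × 8 × 7 × 6 × 5 × 4 = 60480.

60480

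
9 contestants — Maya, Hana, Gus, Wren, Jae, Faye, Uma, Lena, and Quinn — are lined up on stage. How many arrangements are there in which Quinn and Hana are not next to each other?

282240

There are 9! = 362880 arrangements in all. If Quinn and Hana are adjacent, merging them into one block gives 2·(8)! = 80640 arrangements.
So 362880 − 80640 = 282240 arrangements keep them apart.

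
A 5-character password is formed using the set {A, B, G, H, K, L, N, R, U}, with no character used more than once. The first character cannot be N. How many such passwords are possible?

The first character has 9−1 = 8 choices (anything except N).
The remaining 4 characters are filled from the other 8 symbols without repetition: 8 × 7 × 6 × 5 = 1680.
Total: 8 × 1680 = 13440.

13440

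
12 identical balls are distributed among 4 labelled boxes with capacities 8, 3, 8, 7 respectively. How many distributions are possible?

Without the upper bounds there are C(15,3) = 455 ways to split 12 among 4 boxes.
Subtract solutions that violate a single cap (substitute x_i' = x_i − (cap_i+1)): x_1 ≥ 9 gives C(6,3) = 20; x_2 ≥ 4 gives C(11,3) = 165; x_3 ≥ 9 gives C(6,3) = 20; x_4 ≥ 8 gives C(7,3) = 35. Together 240.
Add back pairs where two caps are both exceeded: 0 + 0 + 0 + 0 + 1 + 0 = 1.
By inclusion–exclusion the count is 455 − 240 + 1 = 216.

216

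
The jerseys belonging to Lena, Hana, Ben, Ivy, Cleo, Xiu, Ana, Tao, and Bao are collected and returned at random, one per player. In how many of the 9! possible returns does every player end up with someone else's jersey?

133496

Count assignments avoiding every fixed point. For any j of the 9 players fixed to their old jersey, the other 9−j can be arranged in (9−j)! ways.
By inclusion–exclusion this is Σ_{j=0}^{9} (−1)^j C(9,j)·(9−j)!.
Computing: 362880 − 362880 + 181440 − 60480 + 15120 − 3024 + 504 − 72 + 9 − 1 = 133496.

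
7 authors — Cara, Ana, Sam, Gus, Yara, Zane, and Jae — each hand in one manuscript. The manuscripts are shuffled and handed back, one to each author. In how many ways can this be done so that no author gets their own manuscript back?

Count assignments avoiding every fixed point. For any j of the 7 authors fixed to their own manuscript, the other 7−j can be arranged in (7−j)! ways.
By inclusion–exclusion this is Σ_{j=0}^{7} (−1)^j C(7,j)·(7−j)!.
Computing: 5040 − 5040 + 2520 − 840 + 210 − 42 + 7 − 1 = 1854.

1854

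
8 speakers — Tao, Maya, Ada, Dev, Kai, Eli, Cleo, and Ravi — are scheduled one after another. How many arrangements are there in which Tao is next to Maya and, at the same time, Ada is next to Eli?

Treat {Tao,Maya} as one block (2 orders) and {Ada,Eli} as another (2 orders).
That leaves 6 units to arrange: 2 × 2 × 6! = 4 × 720 = 2880.

2880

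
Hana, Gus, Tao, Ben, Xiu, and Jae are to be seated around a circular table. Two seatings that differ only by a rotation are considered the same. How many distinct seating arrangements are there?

Around a circle, 6 distinct people have 6!/6 = (5)! = 120 rotationally distinct seatings.

120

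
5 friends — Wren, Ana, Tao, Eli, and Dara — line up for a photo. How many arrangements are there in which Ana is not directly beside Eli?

There are 5! = 120 arrangements in all. If Ana and Eli are adjacent, merging them into one block gives 2·(4)! = 48 arrangements.
Complementary counting: 120 − 48 = 72.

72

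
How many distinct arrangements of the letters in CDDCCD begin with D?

10

Fix D in the first position and arrange the remaining 5 letters.
Those 5 letters have C appearing 3 times and D appearing twice, giving (5)!/(3!·2!) = 10.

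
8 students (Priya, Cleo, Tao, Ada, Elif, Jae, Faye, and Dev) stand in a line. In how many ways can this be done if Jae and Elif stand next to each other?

Place the 6 others and the Jae-Elif pair as 7 objects in a line; the pair has 2 internal arrangements.
So the count is 2·(7)! = 10080.

10080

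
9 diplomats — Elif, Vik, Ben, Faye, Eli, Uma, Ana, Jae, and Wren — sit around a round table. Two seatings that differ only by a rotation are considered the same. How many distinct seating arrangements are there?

Around a circle, 9 distinct people have 9!/9 = (8)! = 40320 rotationally distinct seatings.

40320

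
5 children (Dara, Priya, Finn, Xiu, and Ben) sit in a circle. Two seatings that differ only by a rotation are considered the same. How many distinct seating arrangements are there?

Around a circle, 5 distinct people have 5!/5 = (4)! = 24 rotationally distinct seatings.

24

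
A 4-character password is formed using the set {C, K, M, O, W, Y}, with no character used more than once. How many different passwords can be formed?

This is a permutation of 4 out of 6: P(6,4) = 6!/2!.
6 × 5 × 4 × 3 = 360.

360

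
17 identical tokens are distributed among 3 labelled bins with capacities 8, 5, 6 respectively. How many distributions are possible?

Without the upper bounds there are C(19,2) = 171 ways to split 17 among 3 bins.
Subtract solutions that violate a single cap (substitute x_i' = x_i − (cap_i+1)): x_1 ≥ 9 gives C(10,2) = 45; x_2 ≥ 6 gives C(13,2) = 78; x_3 ≥ 7 gives C(12,2) = 66. Together 189.
Add back pairs where two caps are both exceeded: 6 + 3 + 15 = 24.
By inclusion–exclusion the count is 171 − 189 + 24 = 6.

6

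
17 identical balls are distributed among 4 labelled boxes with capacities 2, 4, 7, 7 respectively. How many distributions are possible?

19

Ignoring the caps, the number of non-negative solutions to x_1+…+x_4 = 17 is C(20,3) = 1140.
Subtract solutions that violate a single cap (substitute x_i' = x_i − (cap_i+1)): x_1 ≥ 3 gives C(17,3) = 680; x_2 ≥ 5 gives C(15,3) = 455; x_3 ≥ 8 gives C(12,3) = 220; x_4 ≥ 8 gives C(12,3) = 220. Together 1575.
Add back pairs where two caps are both exceeded: 220 + 84 + 84 + 35 + 35 + 4 = 462.
Subtract triples: 4 + 4 + 0 + 0 = 8.
By inclusion–exclusion the count is 1140 − 1575 + 462 − 8 = 19.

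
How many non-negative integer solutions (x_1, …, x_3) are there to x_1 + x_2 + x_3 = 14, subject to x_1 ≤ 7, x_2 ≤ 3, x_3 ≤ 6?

By stars and bars, unrestricted non-negative solutions to x_1+…+x_3 = 14 number C(14+2,2) = 120.
Subtract solutions that violate a single cap (substitute x_i' = x_i − (cap_i+1)): x_1 ≥ 8 gives C(8,2) = 28; x_2 ≥ 4 gives C(12,2) = 66; x_3 ≥ 7 gives C(9,2) = 36. Together 130.
Add back pairs where two caps are both exceeded: 6 + 0 + 10 = 16.
By inclusion–exclusion the count is 120 − 130 + 16 = 6.

6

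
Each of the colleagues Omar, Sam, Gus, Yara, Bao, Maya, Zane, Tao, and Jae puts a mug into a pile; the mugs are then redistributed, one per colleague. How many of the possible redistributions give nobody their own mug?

133496

Count assignments avoiding every fixed point. For any j of the 9 colleagues fixed to their own mug, the other 9−j can be arranged in (9−j)! ways.
By inclusion–exclusion this is Σ_{j=0}^{9} (−1)^j C(9,j)·(9−j)!.
Computing: 362880 − 362880 + 181440 − 60480 + 15120 − 3024 + 504 − 72 + 9 − 1 = 133496.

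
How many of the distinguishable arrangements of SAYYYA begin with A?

20

Fix A in the first position and arrange the remaining 5 letters.
Those 5 letters have Y appearing 3 times, giving (5)!/(3!) = 20.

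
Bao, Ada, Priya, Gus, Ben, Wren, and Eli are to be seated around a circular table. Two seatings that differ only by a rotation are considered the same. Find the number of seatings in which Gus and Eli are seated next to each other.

240

Treat {Gus, Eli} as one unit (2 internal orders) and seat the resulting 6 units around the table: (5)! circular arrangements.
So 2 × (5)! = 2 × 120 = 240.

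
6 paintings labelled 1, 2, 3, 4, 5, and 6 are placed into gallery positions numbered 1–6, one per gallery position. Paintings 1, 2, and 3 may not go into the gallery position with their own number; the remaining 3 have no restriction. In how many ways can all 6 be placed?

426

Let Aᵢ (for i ∈ {1, 2, 3}) be the placements that put painting i in its forbidden gallery position. Any j of these fix j positions, leaving (6−j)! ways to fill the rest, and there are C(3,j) ways to pick which j.
By inclusion–exclusion, the number of valid placements is Σ_{j=0}^{3} (−1)^j C(3,j)·(6−j)!.
Computing: 720 − 360 + 72 − 6 = 426.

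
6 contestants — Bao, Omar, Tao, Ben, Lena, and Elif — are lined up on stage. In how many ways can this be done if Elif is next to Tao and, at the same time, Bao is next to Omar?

96

Treat {Elif,Tao} as one block (2 orders) and {Bao,Omar} as another (2 orders).
That leaves 4 units to arrange: 2 × 2 × 4! = 4 × 24 = 96.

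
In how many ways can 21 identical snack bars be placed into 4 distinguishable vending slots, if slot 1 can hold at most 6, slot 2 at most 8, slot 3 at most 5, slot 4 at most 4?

10

By stars and bars, unrestricted non-negative solutions to x_1+…+x_4 = 21 number C(21+3,3) = 2024.
Subtract solutions that violate a single cap (substitute x_i' = x_i − (cap_i+1)): x_1 ≥ 7 gives C(17,3) = 680; x_2 ≥ 9 gives C(15,3) = 455; x_3 ≥ 6 gives C(18,3) = 816; x_4 ≥ 5 gives C(19,3) = 969. Together 2920.
Add back pairs where two caps are both exceeded: 56 + 165 + 220 + 84 + 120 + 286 = 931.
Subtract triples: 0 + 1 + 20 + 4 = 25.
By inclusion–exclusion the count is 2024 − 2920 + 931 − 25 = 10.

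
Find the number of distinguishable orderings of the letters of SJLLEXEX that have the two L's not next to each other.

3780

Total arrangements of SJLLEXEX: 8!/(2!·2!·2!) = 5040.
If the two L's are adjacent, glue them into one block, leaving 7 items to arrange: (7)!/(2!·2!) = 1260 ways.
Subtracting, 5040 − 1260 = 3780 arrangements keep the L's apart.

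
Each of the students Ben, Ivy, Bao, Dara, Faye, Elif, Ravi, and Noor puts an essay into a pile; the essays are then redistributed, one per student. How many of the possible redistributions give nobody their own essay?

Let Aᵢ be the assignments in which student i gets their own essay. We want the size of the complement of A₁∪…∪A_8.
By inclusion–exclusion this is Σ_{j=0}^{8} (−1)^j C(8,j)·(8−j)!.
Computing: 40320 − 40320 + 20160 − 6720 + 1680 − 336 + 56 − 8 + 1 = 14833.

14833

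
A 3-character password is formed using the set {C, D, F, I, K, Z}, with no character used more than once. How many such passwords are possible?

With no repetition, fill the 3 characters in order: 6 choices, then 5, down to 4.
6 × 5 × 4 = 120.

120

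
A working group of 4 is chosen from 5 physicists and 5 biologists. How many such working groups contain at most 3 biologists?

Split by how many biologists are chosen (0 through 3).
Sum: C(5,0)·C(5,4) + C(5,1)·C(5,3) + C(5,2)·C(5,2) + C(5,3)·C(5,1) = 5 + 50 + 100 + 50 = 205.

205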